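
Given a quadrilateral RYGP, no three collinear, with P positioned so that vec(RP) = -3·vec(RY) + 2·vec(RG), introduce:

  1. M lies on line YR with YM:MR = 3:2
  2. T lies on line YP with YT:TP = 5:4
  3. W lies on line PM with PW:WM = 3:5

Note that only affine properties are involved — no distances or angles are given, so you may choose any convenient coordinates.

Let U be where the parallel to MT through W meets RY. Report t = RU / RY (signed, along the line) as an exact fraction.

Choose coordinates R = (0, 0), Y = (1, 0), G = (0, 1), P = (-3, 2).
1. M lies on line YR with YM:MR = 3:2 ⇒ M = (2/5, 0)
2. T lies on line YP with YT:TP = 5:4 ⇒ T = (-11/9, 10/9)
3. W lies on line PM with PW:WM = 3:5 ⇒ W = (-69/40, 5/4)
through W parallel to MT: direction (-73/45, 10/9); meets RY at U = (1/10, 0)
U = R + t·(Y−R) with t = 1/10

t = 1/10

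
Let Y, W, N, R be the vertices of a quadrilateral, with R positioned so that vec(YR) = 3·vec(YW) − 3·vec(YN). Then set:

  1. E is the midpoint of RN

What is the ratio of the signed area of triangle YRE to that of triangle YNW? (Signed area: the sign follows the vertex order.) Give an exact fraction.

Assign Y = (0, 0), W = (1, 0), N = (0, 1), R = (3, -3) — the answer is frame-independent, so this choice is without loss of generality.
1. E is the midpoint of RN ⇒ E = (3/2, -1)
2·[YRE] = 3/2, 2·[YNW] = -1
[YRE]:[YNW] = 3/2:-1 = -3/2

[YRE]:[YNW] = -3/2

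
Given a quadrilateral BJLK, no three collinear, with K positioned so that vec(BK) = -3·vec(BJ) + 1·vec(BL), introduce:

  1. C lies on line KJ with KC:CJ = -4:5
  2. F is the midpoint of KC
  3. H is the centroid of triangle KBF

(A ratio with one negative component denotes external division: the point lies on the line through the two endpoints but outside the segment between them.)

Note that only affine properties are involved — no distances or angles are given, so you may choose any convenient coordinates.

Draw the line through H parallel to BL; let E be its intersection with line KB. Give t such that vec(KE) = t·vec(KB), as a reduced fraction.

Set B = (0, 0), J = (1, 0), L = (0, 1), K = (-3, 1); any affine frame gives the same invariant.
1. C lies on line KJ with KC:CJ = -4:5 ⇒ C = (-19, 5)
2. F is the midpoint of KC ⇒ F = (-11, 3)
3. H is the centroid of triangle KBF ⇒ H = (-14/3, 4/3)
through H parallel to BL: direction (0, 1); meets KB at E = (-14/3, 14/9)
E = K + t·(B−K) with t = -5/9

t = -5/9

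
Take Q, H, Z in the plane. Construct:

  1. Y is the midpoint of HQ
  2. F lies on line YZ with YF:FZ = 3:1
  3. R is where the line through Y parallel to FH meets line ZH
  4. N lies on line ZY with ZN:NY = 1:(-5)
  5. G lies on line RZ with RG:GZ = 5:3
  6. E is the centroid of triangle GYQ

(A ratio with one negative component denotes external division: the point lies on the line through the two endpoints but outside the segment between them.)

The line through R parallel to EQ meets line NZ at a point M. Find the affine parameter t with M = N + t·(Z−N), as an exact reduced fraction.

Assign Q = (0, 0), H = (1, 0), Z = (0, 1) — the answer is frame-independent, so this choice is without loss of generality.
1. Y is the midpoint of HQ ⇒ Y = (1/2, 0)
2. F lies on line YZ with YF:FZ = 3:1 ⇒ F = (1/8, 3/4)
3. R is where the line through Y parallel to FH meets line ZH ⇒ R = (4, -3)
4. N lies on line ZY with ZN:NY = 1:(-5) ⇒ N = (-1/8, 5/4)
5. G lies on line RZ with RG:GZ = 5:3 ⇒ G = (3/2, -1/2)
6. E is the centroid of triangle GYQ ⇒ E = (2/3, -1/6)
through R parallel to EQ: direction (-2/3, 1/6); meets NZ at M = (12/7, -17/7)
M = N + t·(Z−N) with t = 103/7

t = 103/7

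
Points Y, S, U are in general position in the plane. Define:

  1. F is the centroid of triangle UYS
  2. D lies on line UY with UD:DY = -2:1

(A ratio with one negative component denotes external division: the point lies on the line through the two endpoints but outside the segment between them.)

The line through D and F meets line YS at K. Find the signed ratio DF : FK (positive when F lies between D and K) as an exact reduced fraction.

DF:FK = -4

Set Y = (0, 0), S = (1, 0), U = (0, 1); any affine frame gives the same invariant.
1. F is the centroid of triangle UYS ⇒ F = (1/3, 1/3)
2. D lies on line UY with UD:DY = -2:1 ⇒ D = (0, -1)
line DF meets YS at K = (1/4, 0)
F = D + t·(K−D) with t = 4/3, so DF:FK = 4/3:-1/3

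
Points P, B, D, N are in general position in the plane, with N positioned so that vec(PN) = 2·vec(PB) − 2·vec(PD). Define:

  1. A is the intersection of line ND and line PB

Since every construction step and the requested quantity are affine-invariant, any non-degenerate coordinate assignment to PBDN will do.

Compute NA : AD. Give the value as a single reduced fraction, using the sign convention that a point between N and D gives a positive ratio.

NA:AD = 2

Assign P = (0, 0), B = (1, 0), D = (0, 1), N = (2, -2) — the answer is frame-independent, so this choice is without loss of generality.
1. A is the intersection of line ND and line PB ⇒ A = (2/3, 0)
A = N + t·(D−N) with t = 2/3, so NA:AD = t:(1−t) = 2/3:1/3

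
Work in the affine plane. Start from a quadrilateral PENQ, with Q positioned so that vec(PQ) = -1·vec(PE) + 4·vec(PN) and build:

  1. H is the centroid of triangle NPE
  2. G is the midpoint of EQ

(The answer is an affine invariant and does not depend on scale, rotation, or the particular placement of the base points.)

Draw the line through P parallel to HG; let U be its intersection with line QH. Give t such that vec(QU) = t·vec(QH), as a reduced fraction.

Work in coordinates with P = (0, 0), E = (1, 0), N = (0, 1), Q = (-1, 4).
1. H is the centroid of triangle NPE ⇒ H = (1/3, 1/3)
2. G is the midpoint of EQ ⇒ G = (0, 2)
through P parallel to HG: direction (-1/3, 5/3); meets QH at U = (-5/9, 25/9)
U = Q + t·(H−Q) with t = 1/3

t = 1/3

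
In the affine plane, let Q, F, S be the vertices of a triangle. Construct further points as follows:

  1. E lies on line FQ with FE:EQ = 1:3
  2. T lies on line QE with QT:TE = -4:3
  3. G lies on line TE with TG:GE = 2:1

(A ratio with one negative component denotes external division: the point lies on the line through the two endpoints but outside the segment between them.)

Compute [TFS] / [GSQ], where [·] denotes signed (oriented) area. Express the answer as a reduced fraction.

Choose coordinates Q = (0, 0), F = (1, 0), S = (0, 1).
1. E lies on line FQ with FE:EQ = 1:3 ⇒ E = (3/4, 0)
2. T lies on line QE with QT:TE = -4:3 ⇒ T = (3, 0)
3. G lies on line TE with TG:GE = 2:1 ⇒ G = (3/2, 0)
2·[TFS] = -2, 2·[GSQ] = 3/2
[TFS]:[GSQ] = -2:3/2 = -4/3

[TFS]:[GSQ] = -4/3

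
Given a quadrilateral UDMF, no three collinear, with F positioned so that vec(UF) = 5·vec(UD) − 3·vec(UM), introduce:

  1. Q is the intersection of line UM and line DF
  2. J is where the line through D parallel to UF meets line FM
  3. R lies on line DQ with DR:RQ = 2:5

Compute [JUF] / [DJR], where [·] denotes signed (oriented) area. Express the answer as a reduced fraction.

[JUF]:[DJR] = 70

Work in coordinates with U = (0, 0), D = (1, 0), M = (0, 1), F = (5, -3).
1. Q is the intersection of line UM and line DF ⇒ Q = (0, 3/4)
2. J is where the line through D parallel to UF meets line FM ⇒ J = (2, -3/5)
3. R lies on line DQ with DR:RQ = 2:5 ⇒ R = (5/7, 3/14)
2·[JUF] = 3, 2·[DJR] = 3/70
[JUF]:[DJR] = 3:3/70 = 70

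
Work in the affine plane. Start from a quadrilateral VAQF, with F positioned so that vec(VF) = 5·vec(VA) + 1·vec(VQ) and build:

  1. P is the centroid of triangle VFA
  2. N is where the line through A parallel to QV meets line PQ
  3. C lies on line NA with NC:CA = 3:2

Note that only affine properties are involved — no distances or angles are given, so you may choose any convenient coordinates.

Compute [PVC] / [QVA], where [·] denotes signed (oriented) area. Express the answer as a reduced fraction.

Set V = (0, 0), A = (1, 0), Q = (0, 1), F = (5, 1); any affine frame gives the same invariant.
1. P is the centroid of triangle VFA ⇒ P = (2, 1/3)
2. N is where the line through A parallel to QV meets line PQ ⇒ N = (1, 2/3)
3. C lies on line NA with NC:CA = 3:2 ⇒ C = (1, 4/15)
2·[PVC] = -1/5, 2·[QVA] = 1
[PVC]:[QVA] = -1/5:1 = -1/5

[PVC]:[QVA] = -1/5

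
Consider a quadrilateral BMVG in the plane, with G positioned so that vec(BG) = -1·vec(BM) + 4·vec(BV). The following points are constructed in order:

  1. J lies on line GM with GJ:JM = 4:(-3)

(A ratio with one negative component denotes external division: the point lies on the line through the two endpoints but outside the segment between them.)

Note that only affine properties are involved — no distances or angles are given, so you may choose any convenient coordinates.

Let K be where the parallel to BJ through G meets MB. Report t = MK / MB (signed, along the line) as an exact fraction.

t = -1/3

Set B = (0, 0), M = (1, 0), V = (0, 1), G = (-1, 4); any affine frame gives the same invariant.
1. J lies on line GM with GJ:JM = 4:(-3) ⇒ J = (7, -12)
through G parallel to BJ: direction (7, -12); meets MB at K = (4/3, 0)
K = M + t·(B−M) with t = -1/3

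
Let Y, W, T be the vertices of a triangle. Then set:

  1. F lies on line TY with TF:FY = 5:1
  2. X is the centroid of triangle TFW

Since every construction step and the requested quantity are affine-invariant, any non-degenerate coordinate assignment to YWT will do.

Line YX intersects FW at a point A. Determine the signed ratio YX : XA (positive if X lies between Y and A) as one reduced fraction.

Work in coordinates with Y = (0, 0), W = (1, 0), T = (0, 1).
1. F lies on line TY with TF:FY = 5:1 ⇒ F = (0, 1/6)
2. X is the centroid of triangle TFW ⇒ X = (1/3, 7/18)
line YX meets FW at A = (1/8, 7/48)
X = Y + t·(A−Y) with t = 8/3, so YX:XA = 8/3:-5/3

YX:XA = -8/5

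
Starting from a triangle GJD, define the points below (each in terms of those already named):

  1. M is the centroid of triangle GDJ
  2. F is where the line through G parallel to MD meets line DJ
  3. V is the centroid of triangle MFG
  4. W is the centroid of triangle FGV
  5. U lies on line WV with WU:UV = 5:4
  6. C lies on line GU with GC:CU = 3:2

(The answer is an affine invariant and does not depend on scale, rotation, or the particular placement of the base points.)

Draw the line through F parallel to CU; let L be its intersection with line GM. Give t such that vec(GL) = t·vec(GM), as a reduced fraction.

t = -19/31

Set G = (0, 0), J = (1, 0), D = (0, 1); any affine frame gives the same invariant.
1. M is the centroid of triangle GDJ ⇒ M = (1/3, 1/3)
2. F is where the line through G parallel to MD meets line DJ ⇒ F = (-1, 2)
3. V is the centroid of triangle MFG ⇒ V = (-2/9, 7/9)
4. W is the centroid of triangle FGV ⇒ W = (-11/27, 25/27)
5. U lies on line WV with WU:UV = 5:4 ⇒ U = (-74/243, 205/243)
6. C lies on line GU with GC:CU = 3:2 ⇒ C = (-74/405, 41/81)
through F parallel to CU: direction (-148/1215, 82/243); meets GM at L = (-19/93, -19/93)
L = G + t·(M−G) with t = -19/31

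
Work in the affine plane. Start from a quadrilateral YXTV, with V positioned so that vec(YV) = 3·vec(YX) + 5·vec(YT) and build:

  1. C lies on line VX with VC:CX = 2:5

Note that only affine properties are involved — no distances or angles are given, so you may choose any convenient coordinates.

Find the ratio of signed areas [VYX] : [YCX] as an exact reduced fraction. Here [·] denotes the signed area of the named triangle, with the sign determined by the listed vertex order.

Assign Y = (0, 0), X = (1, 0), T = (0, 1), V = (3, 5) — the answer is frame-independent, so this choice is without loss of generality.
1. C lies on line VX with VC:CX = 2:5 ⇒ C = (17/7, 25/7)
2·[VYX] = 5, 2·[YCX] = -25/7
[VYX]:[YCX] = 5:-25/7 = -7/5

[VYX]:[YCX] = -7/5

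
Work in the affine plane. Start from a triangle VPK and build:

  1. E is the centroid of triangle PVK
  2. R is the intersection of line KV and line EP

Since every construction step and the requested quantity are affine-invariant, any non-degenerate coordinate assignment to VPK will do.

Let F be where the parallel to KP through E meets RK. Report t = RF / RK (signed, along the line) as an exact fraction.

t = 1/3

Work in coordinates with V = (0, 0), P = (1, 0), K = (0, 1).
1. E is the centroid of triangle PVK ⇒ E = (1/3, 1/3)
2. R is the intersection of line KV and line EP ⇒ R = (0, 1/2)
through E parallel to KP: direction (1, -1); meets RK at F = (0, 2/3)
F = R + t·(K−R) with t = 1/3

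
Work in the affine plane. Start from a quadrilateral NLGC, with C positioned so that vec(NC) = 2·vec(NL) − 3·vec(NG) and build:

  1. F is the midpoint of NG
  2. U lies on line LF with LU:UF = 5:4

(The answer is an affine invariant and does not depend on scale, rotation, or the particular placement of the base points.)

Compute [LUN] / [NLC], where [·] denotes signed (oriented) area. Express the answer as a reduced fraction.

Set N = (0, 0), L = (1, 0), G = (0, 1), C = (2, -3); any affine frame gives the same invariant.
1. F is the midpoint of NG ⇒ F = (0, 1/2)
2. U lies on line LF with LU:UF = 5:4 ⇒ U = (4/9, 5/18)
2·[LUN] = 5/18, 2·[NLC] = -3
[LUN]:[NLC] = 5/18:-3 = -5/54

[LUN]:[NLC] = -5/54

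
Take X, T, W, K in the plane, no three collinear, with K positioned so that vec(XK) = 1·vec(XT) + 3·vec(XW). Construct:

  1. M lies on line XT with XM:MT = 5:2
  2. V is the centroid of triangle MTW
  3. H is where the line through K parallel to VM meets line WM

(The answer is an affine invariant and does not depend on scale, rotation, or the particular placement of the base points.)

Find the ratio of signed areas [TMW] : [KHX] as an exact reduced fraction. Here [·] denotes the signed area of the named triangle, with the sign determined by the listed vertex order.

Work in coordinates with X = (0, 0), T = (1, 0), W = (0, 1), K = (1, 3).
1. M lies on line XT with XM:MT = 5:2 ⇒ M = (5/7, 0)
2. V is the centroid of triangle MTW ⇒ V = (4/7, 1/3)
3. H is where the line through K parallel to VM meets line WM ⇒ H = (65/14, -11/2)
2·[TMW] = -2/7, 2·[KHX] = -136/7
[TMW]:[KHX] = -2/7:-136/7 = 1/68

[TMW]:[KHX] = 1/68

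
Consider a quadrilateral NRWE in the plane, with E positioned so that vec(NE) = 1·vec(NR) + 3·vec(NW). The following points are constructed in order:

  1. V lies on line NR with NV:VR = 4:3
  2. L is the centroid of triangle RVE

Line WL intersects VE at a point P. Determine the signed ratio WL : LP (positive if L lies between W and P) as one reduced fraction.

Choose coordinates N = (0, 0), R = (1, 0), W = (0, 1), E = (1, 3).
1. V lies on line NR with NV:VR = 4:3 ⇒ V = (4/7, 0)
2. L is the centroid of triangle RVE ⇒ L = (6/7, 1)
line WL meets VE at P = (5/7, 1)
L = W + t·(P−W) with t = 6/5, so WL:LP = 6/5:-1/5

WL:LP = -6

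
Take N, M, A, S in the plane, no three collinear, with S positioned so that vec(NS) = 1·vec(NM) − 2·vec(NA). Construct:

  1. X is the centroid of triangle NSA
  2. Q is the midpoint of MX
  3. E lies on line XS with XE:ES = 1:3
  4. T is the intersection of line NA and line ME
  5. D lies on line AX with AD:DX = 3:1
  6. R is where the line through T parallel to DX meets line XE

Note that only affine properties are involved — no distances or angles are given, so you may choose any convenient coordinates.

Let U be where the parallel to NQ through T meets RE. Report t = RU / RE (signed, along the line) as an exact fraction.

t = 40/33

Choose coordinates N = (0, 0), M = (1, 0), A = (0, 1), S = (1, -2).
1. X is the centroid of triangle NSA ⇒ X = (1/3, -1/3)
2. Q is the midpoint of MX ⇒ Q = (2/3, -1/6)
3. E lies on line XS with XE:ES = 1:3 ⇒ E = (1/2, -3/4)
4. T is the intersection of line NA and line ME ⇒ T = (0, -3/2)
5. D lies on line AX with AD:DX = 3:1 ⇒ D = (1/4, 0)
6. R is where the line through T parallel to DX meets line XE ⇒ R = (-4/3, 23/6)
through T parallel to NQ: direction (2/3, -1/6); meets RE at U = (8/9, -31/18)
U = R + t·(E−R) with t = 40/33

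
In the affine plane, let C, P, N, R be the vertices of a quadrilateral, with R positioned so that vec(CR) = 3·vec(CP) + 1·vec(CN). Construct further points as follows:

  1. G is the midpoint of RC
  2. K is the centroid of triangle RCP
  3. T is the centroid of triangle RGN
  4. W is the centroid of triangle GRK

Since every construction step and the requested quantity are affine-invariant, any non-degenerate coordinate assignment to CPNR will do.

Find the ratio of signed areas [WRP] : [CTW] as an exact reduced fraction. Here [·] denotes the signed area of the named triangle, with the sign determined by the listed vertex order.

[WRP]:[CTW] = 15/38

Choose coordinates C = (0, 0), P = (1, 0), N = (0, 1), R = (3, 1).
1. G is the midpoint of RC ⇒ G = (3/2, 1/2)
2. K is the centroid of triangle RCP ⇒ K = (4/3, 1/3)
3. T is the centroid of triangle RGN ⇒ T = (3/2, 5/6)
4. W is the centroid of triangle GRK ⇒ W = (35/18, 11/18)
2·[WRP] = -5/18, 2·[CTW] = -19/27
[WRP]:[CTW] = -5/18:-19/27 = 15/38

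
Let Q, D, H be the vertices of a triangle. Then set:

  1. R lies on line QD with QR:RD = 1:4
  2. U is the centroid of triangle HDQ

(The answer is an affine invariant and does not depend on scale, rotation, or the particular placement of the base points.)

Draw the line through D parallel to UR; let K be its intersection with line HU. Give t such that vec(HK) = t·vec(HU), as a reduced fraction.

t = 7/3

Assign Q = (0, 0), D = (1, 0), H = (0, 1) — the answer is frame-independent, so this choice is without loss of generality.
1. R lies on line QD with QR:RD = 1:4 ⇒ R = (1/5, 0)
2. U is the centroid of triangle HDQ ⇒ U = (1/3, 1/3)
through D parallel to UR: direction (-2/15, -1/3); meets HU at K = (7/9, -5/9)
K = H + t·(U−H) with t = 7/3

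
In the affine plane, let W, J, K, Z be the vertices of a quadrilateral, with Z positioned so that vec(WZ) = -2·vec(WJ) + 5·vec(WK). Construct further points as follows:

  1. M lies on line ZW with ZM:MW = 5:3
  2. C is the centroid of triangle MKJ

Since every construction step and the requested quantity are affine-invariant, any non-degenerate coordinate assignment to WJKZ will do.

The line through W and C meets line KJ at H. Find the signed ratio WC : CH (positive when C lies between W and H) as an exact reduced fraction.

WC:CH = -25

Work in coordinates with W = (0, 0), J = (1, 0), K = (0, 1), Z = (-2, 5).
1. M lies on line ZW with ZM:MW = 5:3 ⇒ M = (-3/4, 15/8)
2. C is the centroid of triangle MKJ ⇒ C = (1/12, 23/24)
line WC meets KJ at H = (2/25, 23/25)
C = W + t·(H−W) with t = 25/24, so WC:CH = 25/24:-1/24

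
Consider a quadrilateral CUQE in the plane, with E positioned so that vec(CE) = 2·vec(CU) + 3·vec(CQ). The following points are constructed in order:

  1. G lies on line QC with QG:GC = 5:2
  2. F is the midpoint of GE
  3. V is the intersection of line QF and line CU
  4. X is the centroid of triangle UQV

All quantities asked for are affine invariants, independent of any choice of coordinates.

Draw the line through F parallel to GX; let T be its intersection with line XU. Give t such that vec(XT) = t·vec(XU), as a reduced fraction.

t = -113/2

Assign C = (0, 0), U = (1, 0), Q = (0, 1), E = (2, 3) — the answer is frame-independent, so this choice is without loss of generality.
1. G lies on line QC with QG:GC = 5:2 ⇒ G = (0, 2/7)
2. F is the midpoint of GE ⇒ F = (1, 23/14)
3. V is the intersection of line QF and line CU ⇒ V = (-14/9, 0)
4. X is the centroid of triangle UQV ⇒ X = (-5/27, 1/3)
through F parallel to GX: direction (-5/27, 1/21); meets XU at T = (-1813/27, 115/6)
T = X + t·(U−X) with t = -113/2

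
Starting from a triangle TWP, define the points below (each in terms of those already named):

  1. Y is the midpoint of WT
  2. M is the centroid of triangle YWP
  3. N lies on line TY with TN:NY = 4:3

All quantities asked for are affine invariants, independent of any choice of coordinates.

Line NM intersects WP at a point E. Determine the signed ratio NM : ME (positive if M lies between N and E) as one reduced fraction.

Assign T = (0, 0), W = (1, 0), P = (0, 1) — the answer is frame-independent, so this choice is without loss of generality.
1. Y is the midpoint of WT ⇒ Y = (1/2, 0)
2. M is the centroid of triangle YWP ⇒ M = (1/2, 1/3)
3. N lies on line TY with TN:NY = 4:3 ⇒ N = (2/7, 0)
line NM meets WP at E = (13/23, 10/23)
M = N + t·(E−N) with t = 23/30, so NM:ME = 23/30:7/30

NM:ME = 23/7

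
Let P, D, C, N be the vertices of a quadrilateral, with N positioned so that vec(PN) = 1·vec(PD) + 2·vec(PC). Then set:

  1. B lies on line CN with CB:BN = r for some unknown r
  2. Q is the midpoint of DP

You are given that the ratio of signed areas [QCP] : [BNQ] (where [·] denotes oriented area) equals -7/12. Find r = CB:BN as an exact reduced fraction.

r = 3/4

Set P = (0, 0), D = (1, 0), C = (0, 1), N = (1, 2); any affine frame gives the same invariant.
1. With CB:BN = r, write λ = r/(r+1) so B = C + λ·(N−C); B is affine-linear in λ
2. Q is the midpoint of DP ⇒ Q = (1/2, 0)
Every point depending on B is an affine combination of B and λ-independent points, so each such coordinate is linear in λ; the λ² term in each signed area is a multiple of (N−C)×(N−C) = 0, so 2·[QCP] and 2·[BNQ] are each linear in λ. Evaluating at λ=0 and λ=1:
  2·[QCP] = 1/2,   2·[BNQ] = 3/2·λ − 3/2
So [QCP]:[BNQ] = (1/2) / (3/2·λ − 3/2). Setting this equal to -7/12:
  1/2 = -7/12·(3/2·λ − 3/2)  ⇒  λ = 3/7
Then r = λ/(1−λ) = (3/7)/(4/7) = 3/4. Check: with r = 3/4, B = (3/7, 10/7) and [QCP]:[BNQ] = -7/12 as required.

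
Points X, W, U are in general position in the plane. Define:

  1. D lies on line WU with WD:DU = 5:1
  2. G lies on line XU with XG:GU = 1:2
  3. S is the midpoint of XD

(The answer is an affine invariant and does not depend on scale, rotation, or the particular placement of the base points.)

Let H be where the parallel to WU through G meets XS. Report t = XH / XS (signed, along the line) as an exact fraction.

t = 2/3

Assign X = (0, 0), W = (1, 0), U = (0, 1) — the answer is frame-independent, so this choice is without loss of generality.
1. D lies on line WU with WD:DU = 5:1 ⇒ D = (1/6, 5/6)
2. G lies on line XU with XG:GU = 1:2 ⇒ G = (0, 1/3)
3. S is the midpoint of XD ⇒ S = (1/12, 5/12)
through G parallel to WU: direction (-1, 1); meets XS at H = (1/18, 5/18)
H = X + t·(S−X) with t = 2/3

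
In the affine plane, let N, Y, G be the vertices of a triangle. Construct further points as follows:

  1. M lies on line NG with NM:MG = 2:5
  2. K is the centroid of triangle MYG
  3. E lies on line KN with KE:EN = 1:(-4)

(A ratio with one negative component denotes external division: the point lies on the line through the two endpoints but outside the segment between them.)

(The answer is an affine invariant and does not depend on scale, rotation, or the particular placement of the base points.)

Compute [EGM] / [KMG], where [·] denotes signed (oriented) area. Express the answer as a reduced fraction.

Set N = (0, 0), Y = (1, 0), G = (0, 1); any affine frame gives the same invariant.
1. M lies on line NG with NM:MG = 2:5 ⇒ M = (0, 2/7)
2. K is the centroid of triangle MYG ⇒ K = (1/3, 3/7)
3. E lies on line KN with KE:EN = 1:(-4) ⇒ E = (4/9, 4/7)
2·[EGM] = 20/63, 2·[KMG] = -5/21
[EGM]:[KMG] = 20/63:-5/21 = -4/3

[EGM]:[KMG] = -4/3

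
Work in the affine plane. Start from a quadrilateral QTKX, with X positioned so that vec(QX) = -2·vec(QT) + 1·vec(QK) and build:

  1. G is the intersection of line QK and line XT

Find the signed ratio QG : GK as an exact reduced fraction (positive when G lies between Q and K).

Assign Q = (0, 0), T = (1, 0), K = (0, 1), X = (-2, 1) — the answer is frame-independent, so this choice is without loss of generality.
1. G is the intersection of line QK and line XT ⇒ G = (0, 1/3)
G = Q + t·(K−Q) with t = 1/3, so QG:GK = t:(1−t) = 1/3:2/3

QG:GK = 1/2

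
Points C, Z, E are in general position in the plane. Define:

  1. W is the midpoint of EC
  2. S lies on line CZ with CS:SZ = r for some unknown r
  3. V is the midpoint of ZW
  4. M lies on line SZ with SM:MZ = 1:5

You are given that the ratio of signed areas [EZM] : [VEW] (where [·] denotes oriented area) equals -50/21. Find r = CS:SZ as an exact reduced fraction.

Assign C = (0, 0), Z = (1, 0), E = (0, 1) — the answer is frame-independent, so this choice is without loss of generality.
1. W is the midpoint of EC ⇒ W = (0, 1/2)
2. With CS:SZ = r, write λ = r/(r+1) so S = C + λ·(Z−C); S is affine-linear in λ
3. V is the midpoint of ZW ⇒ V = (1/2, 1/4)
4. M lies on line SZ with SM:MZ = 1:5 ⇒ M is an affine combination of earlier points and hence also affine-linear in λ
Every point depending on S is an affine combination of S and λ-independent points, so each such coordinate is linear in λ; the λ² term in each signed area is a multiple of (Z−C)×(Z−C) = 0, so 2·[EZM] and 2·[VEW] are each linear in λ. Evaluating at λ=0 and λ=1:
  2·[EZM] = 5/6·λ − 5/6,   2·[VEW] = 1/4
So [EZM]:[VEW] = (5/6·λ − 5/6) / (1/4). Setting this equal to -50/21:
  5/6·λ − 5/6 = -50/21·(1/4)  ⇒  λ = 2/7
Then r = λ/(1−λ) = (2/7)/(5/7) = 2/5. Check: with r = 2/5, S = (2/7, 0) and [EZM]:[VEW] = -50/21 as required.

r = 2/5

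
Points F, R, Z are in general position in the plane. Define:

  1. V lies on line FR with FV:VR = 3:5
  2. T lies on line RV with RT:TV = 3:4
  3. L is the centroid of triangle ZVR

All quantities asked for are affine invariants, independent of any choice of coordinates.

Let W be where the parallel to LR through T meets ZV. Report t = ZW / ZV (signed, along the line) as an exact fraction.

Assign F = (0, 0), R = (1, 0), Z = (0, 1) — the answer is frame-independent, so this choice is without loss of generality.
1. V lies on line FR with FV:VR = 3:5 ⇒ V = (3/8, 0)
2. T lies on line RV with RT:TV = 3:4 ⇒ T = (41/56, 0)
3. L is the centroid of triangle ZVR ⇒ L = (11/24, 1/3)
through T parallel to LR: direction (13/24, -1/3); meets ZV at W = (15/56, 2/7)
W = Z + t·(V−Z) with t = 5/7

t = 5/7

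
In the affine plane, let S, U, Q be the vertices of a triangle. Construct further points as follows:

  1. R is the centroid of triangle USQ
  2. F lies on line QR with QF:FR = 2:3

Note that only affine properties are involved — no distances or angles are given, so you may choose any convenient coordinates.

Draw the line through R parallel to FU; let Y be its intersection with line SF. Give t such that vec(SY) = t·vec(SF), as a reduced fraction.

Assign S = (0, 0), U = (1, 0), Q = (0, 1) — the answer is frame-independent, so this choice is without loss of generality.
1. R is the centroid of triangle USQ ⇒ R = (1/3, 1/3)
2. F lies on line QR with QF:FR = 2:3 ⇒ F = (2/15, 11/15)
through R parallel to FU: direction (13/15, -11/15); meets SF at Y = (16/165, 8/15)
Y = S + t·(F−S) with t = 8/11

t = 8/11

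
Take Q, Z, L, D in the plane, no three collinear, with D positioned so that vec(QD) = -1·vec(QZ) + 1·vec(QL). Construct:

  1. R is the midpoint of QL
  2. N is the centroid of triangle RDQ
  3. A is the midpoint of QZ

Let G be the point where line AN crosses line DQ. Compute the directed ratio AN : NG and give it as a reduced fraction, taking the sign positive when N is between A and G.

AN:NG = 2

Assign Q = (0, 0), Z = (1, 0), L = (0, 1), D = (-1, 1) — the answer is frame-independent, so this choice is without loss of generality.
1. R is the midpoint of QL ⇒ R = (0, 1/2)
2. N is the centroid of triangle RDQ ⇒ N = (-1/3, 1/2)
3. A is the midpoint of QZ ⇒ A = (1/2, 0)
line AN meets DQ at G = (-3/4, 3/4)
N = A + t·(G−A) with t = 2/3, so AN:NG = 2/3:1/3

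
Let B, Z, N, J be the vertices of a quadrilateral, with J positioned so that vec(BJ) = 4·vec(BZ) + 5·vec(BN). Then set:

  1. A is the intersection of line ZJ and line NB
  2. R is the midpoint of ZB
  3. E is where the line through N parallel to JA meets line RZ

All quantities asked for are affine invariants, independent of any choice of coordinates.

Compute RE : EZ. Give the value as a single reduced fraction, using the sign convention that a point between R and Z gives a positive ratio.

RE:EZ = -11/16

Assign B = (0, 0), Z = (1, 0), N = (0, 1), J = (4, 5) — the answer is frame-independent, so this choice is without loss of generality.
1. A is the intersection of line ZJ and line NB ⇒ A = (0, -5/3)
2. R is the midpoint of ZB ⇒ R = (1/2, 0)
3. E is where the line through N parallel to JA meets line RZ ⇒ E = (-3/5, 0)
E = R + t·(Z−R) with t = -11/5, so RE:EZ = t:(1−t) = -11/5:16/5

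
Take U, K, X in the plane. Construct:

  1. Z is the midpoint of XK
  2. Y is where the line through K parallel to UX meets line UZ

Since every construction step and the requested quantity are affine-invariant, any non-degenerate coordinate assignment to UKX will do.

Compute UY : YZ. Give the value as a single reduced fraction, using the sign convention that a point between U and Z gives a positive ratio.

UY:YZ = -2

Assign U = (0, 0), K = (1, 0), X = (0, 1) — the answer is frame-independent, so this choice is without loss of generality.
1. Z is the midpoint of XK ⇒ Z = (1/2, 1/2)
2. Y is where the line through K parallel to UX meets line UZ ⇒ Y = (1, 1)
Y = U + t·(Z−U) with t = 2, so UY:YZ = t:(1−t) = 2:-1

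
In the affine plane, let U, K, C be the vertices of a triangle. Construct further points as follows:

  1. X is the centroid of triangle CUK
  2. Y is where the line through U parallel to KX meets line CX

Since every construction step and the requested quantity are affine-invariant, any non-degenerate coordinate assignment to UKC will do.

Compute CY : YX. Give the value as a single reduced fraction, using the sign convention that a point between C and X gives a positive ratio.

CY:YX = -2

Assign U = (0, 0), K = (1, 0), C = (0, 1) — the answer is frame-independent, so this choice is without loss of generality.
1. X is the centroid of triangle CUK ⇒ X = (1/3, 1/3)
2. Y is where the line through U parallel to KX meets line CX ⇒ Y = (2/3, -1/3)
Y = C + t·(X−C) with t = 2, so CY:YX = t:(1−t) = 2:-1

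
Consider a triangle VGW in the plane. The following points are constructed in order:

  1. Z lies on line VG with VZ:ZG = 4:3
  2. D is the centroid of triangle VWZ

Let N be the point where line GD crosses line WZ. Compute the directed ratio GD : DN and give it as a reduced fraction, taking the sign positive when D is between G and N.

GD:DN = -13/4

Choose coordinates V = (0, 0), G = (1, 0), W = (0, 1).
1. Z lies on line VG with VZ:ZG = 4:3 ⇒ Z = (4/7, 0)
2. D is the centroid of triangle VWZ ⇒ D = (4/21, 1/3)
line GD meets WZ at N = (40/91, 3/13)
D = G + t·(N−G) with t = 13/9, so GD:DN = 13/9:-4/9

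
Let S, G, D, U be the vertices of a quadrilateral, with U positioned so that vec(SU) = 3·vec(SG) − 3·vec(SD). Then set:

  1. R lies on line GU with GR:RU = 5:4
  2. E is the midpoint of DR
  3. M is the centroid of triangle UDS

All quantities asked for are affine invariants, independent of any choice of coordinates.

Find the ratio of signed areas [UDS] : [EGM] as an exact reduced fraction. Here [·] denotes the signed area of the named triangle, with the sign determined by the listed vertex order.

Work in coordinates with S = (0, 0), G = (1, 0), D = (0, 1), U = (3, -3).
1. R lies on line GU with GR:RU = 5:4 ⇒ R = (19/9, -5/3)
2. E is the midpoint of DR ⇒ E = (19/18, -1/3)
3. M is the centroid of triangle UDS ⇒ M = (1, -2/3)
2·[UDS] = 3, 2·[EGM] = 1/27
[UDS]:[EGM] = 3:1/27 = 81

[UDS]:[EGM] = 81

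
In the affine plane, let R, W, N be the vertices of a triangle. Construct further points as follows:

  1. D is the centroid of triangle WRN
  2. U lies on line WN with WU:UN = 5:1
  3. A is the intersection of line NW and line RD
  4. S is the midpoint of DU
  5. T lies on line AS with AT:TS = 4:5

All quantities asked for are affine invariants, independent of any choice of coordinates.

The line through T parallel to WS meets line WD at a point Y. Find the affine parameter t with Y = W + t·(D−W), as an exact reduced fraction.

t = -1/3

Work in coordinates with R = (0, 0), W = (1, 0), N = (0, 1).
1. D is the centroid of triangle WRN ⇒ D = (1/3, 1/3)
2. U lies on line WN with WU:UN = 5:1 ⇒ U = (1/6, 5/6)
3. A is the intersection of line NW and line RD ⇒ A = (1/2, 1/2)
4. S is the midpoint of DU ⇒ S = (1/4, 7/12)
5. T lies on line AS with AT:TS = 4:5 ⇒ T = (7/18, 29/54)
through T parallel to WS: direction (-3/4, 7/12); meets WD at Y = (11/9, -1/9)
Y = W + t·(D−W) with t = -1/3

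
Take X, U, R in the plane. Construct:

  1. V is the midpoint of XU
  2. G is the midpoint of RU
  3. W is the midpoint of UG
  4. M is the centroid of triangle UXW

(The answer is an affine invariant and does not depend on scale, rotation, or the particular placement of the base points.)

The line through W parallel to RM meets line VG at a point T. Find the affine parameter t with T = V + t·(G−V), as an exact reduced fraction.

Choose coordinates X = (0, 0), U = (1, 0), R = (0, 1).
1. V is the midpoint of XU ⇒ V = (1/2, 0)
2. G is the midpoint of RU ⇒ G = (1/2, 1/2)
3. W is the midpoint of UG ⇒ W = (3/4, 1/4)
4. M is the centroid of triangle UXW ⇒ M = (7/12, 1/12)
through W parallel to RM: direction (7/12, -11/12); meets VG at T = (1/2, 9/14)
T = V + t·(G−V) with t = 9/7

t = 9/7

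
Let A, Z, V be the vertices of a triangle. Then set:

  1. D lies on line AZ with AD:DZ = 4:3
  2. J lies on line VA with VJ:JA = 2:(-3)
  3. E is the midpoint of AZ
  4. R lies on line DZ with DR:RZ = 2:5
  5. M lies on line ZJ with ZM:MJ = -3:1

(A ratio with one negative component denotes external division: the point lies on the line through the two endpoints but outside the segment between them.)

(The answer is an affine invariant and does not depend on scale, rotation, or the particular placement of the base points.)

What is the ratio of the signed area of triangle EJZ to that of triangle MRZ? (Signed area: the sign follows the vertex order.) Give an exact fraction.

Set A = (0, 0), Z = (1, 0), V = (0, 1); any affine frame gives the same invariant.
1. D lies on line AZ with AD:DZ = 4:3 ⇒ D = (4/7, 0)
2. J lies on line VA with VJ:JA = 2:(-3) ⇒ J = (0, 3)
3. E is the midpoint of AZ ⇒ E = (1/2, 0)
4. R lies on line DZ with DR:RZ = 2:5 ⇒ R = (34/49, 0)
5. M lies on line ZJ with ZM:MJ = -3:1 ⇒ M = (-1/2, 9/2)
2·[EJZ] = -3/2, 2·[MRZ] = 135/98
[EJZ]:[MRZ] = -3/2:135/98 = -49/45

[EJZ]:[MRZ] = -49/45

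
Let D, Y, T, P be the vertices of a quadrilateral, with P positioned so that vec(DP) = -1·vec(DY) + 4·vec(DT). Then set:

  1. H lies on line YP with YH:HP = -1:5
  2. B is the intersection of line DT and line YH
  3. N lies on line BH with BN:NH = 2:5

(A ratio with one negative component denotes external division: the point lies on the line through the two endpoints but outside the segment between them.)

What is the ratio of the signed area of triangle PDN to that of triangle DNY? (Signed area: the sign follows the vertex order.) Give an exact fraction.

[PDN]:[DNY] = -5/2

Work in coordinates with D = (0, 0), Y = (1, 0), T = (0, 1), P = (-1, 4).
1. H lies on line YP with YH:HP = -1:5 ⇒ H = (3/2, -1)
2. B is the intersection of line DT and line YH ⇒ B = (0, 2)
3. N lies on line BH with BN:NH = 2:5 ⇒ N = (3/7, 8/7)
2·[PDN] = 20/7, 2·[DNY] = -8/7
[PDN]:[DNY] = 20/7:-8/7 = -5/2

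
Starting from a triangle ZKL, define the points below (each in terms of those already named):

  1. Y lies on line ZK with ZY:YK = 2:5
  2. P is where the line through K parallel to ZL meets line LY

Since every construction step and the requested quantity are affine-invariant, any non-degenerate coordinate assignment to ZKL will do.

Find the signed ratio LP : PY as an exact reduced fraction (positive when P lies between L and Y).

Choose coordinates Z = (0, 0), K = (1, 0), L = (0, 1).
1. Y lies on line ZK with ZY:YK = 2:5 ⇒ Y = (2/7, 0)
2. P is where the line through K parallel to ZL meets line LY ⇒ P = (1, -5/2)
P = L + t·(Y−L) with t = 7/2, so LP:PY = t:(1−t) = 7/2:-5/2

LP:PY = -7/5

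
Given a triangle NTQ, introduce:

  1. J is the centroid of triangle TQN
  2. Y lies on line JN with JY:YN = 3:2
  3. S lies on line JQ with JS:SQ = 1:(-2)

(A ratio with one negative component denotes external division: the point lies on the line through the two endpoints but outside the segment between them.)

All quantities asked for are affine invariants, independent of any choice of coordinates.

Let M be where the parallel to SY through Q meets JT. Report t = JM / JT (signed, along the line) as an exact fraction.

Assign N = (0, 0), T = (1, 0), Q = (0, 1) — the answer is frame-independent, so this choice is without loss of generality.
1. J is the centroid of triangle TQN ⇒ J = (1/3, 1/3)
2. Y lies on line JN with JY:YN = 3:2 ⇒ Y = (2/15, 2/15)
3. S lies on line JQ with JS:SQ = 1:(-2) ⇒ S = (2/3, -1/3)
through Q parallel to SY: direction (-8/15, 7/15); meets JT at M = (4/3, -1/6)
M = J + t·(T−J) with t = 3/2

t = 3/2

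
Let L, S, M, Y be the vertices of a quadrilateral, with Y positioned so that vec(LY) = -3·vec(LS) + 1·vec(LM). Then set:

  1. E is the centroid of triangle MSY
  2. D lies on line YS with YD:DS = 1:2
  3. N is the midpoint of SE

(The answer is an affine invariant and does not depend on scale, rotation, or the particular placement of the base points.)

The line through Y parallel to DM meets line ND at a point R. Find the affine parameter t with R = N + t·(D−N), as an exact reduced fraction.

Assign L = (0, 0), S = (1, 0), M = (0, 1), Y = (-3, 1) — the answer is frame-independent, so this choice is without loss of generality.
1. E is the centroid of triangle MSY ⇒ E = (-2/3, 2/3)
2. D lies on line YS with YD:DS = 1:2 ⇒ D = (-5/3, 2/3)
3. N is the midpoint of SE ⇒ N = (1/6, 1/3)
through Y parallel to DM: direction (5/3, 1/3); meets ND at R = (-68/21, 20/21)
R = N + t·(D−N) with t = 13/7

t = 13/7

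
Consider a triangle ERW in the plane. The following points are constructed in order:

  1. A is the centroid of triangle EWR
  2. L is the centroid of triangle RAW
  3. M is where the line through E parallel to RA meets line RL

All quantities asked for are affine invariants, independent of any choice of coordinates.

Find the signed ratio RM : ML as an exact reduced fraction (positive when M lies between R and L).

Assign E = (0, 0), R = (1, 0), W = (0, 1) — the answer is frame-independent, so this choice is without loss of generality.
1. A is the centroid of triangle EWR ⇒ A = (1/3, 1/3)
2. L is the centroid of triangle RAW ⇒ L = (4/9, 4/9)
3. M is where the line through E parallel to RA meets line RL ⇒ M = (8/3, -4/3)
M = R + t·(L−R) with t = -3, so RM:ML = t:(1−t) = -3:4

RM:ML = -3/4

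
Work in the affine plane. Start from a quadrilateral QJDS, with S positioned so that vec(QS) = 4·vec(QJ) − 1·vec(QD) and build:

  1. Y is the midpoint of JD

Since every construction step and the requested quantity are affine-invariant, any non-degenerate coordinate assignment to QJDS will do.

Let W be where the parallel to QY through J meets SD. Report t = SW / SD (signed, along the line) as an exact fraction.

t = 2/3

Set Q = (0, 0), J = (1, 0), D = (0, 1), S = (4, -1); any affine frame gives the same invariant.
1. Y is the midpoint of JD ⇒ Y = (1/2, 1/2)
through J parallel to QY: direction (1/2, 1/2); meets SD at W = (4/3, 1/3)
W = S + t·(D−S) with t = 2/3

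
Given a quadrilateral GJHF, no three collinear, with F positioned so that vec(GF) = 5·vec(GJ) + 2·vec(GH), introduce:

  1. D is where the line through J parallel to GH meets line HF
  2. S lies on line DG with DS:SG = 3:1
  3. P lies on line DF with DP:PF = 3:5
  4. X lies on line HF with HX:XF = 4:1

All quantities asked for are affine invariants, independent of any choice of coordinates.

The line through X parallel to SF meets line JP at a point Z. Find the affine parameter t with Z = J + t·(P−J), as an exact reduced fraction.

Work in coordinates with G = (0, 0), J = (1, 0), H = (0, 1), F = (5, 2).
1. D is where the line through J parallel to GH meets line HF ⇒ D = (1, 6/5)
2. S lies on line DG with DS:SG = 3:1 ⇒ S = (1/4, 3/10)
3. P lies on line DF with DP:PF = 3:5 ⇒ P = (5/2, 3/2)
4. X lies on line HF with HX:XF = 4:1 ⇒ X = (4, 9/5)
through X parallel to SF: direction (19/4, 17/10); meets JP at Z = (130/61, 69/61)
Z = J + t·(P−J) with t = 46/61

t = 46/61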